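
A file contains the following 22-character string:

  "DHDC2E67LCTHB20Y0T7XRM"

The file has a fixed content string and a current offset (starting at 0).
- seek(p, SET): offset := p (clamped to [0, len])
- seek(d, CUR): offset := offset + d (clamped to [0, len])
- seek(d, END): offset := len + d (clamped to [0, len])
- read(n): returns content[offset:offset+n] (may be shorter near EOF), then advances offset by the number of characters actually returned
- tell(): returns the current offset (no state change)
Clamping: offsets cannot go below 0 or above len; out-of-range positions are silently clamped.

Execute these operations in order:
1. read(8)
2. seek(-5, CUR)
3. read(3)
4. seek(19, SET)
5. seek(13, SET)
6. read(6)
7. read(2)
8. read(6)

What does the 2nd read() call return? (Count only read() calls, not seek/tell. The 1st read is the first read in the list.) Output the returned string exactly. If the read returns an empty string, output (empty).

Answer: C2E

Derivation:
After 1 (read(8)): returned 'DHDC2E67', offset=8
After 2 (seek(-5, CUR)): offset=3
After 3 (read(3)): returned 'C2E', offset=6
After 4 (seek(19, SET)): offset=19
After 5 (seek(13, SET)): offset=13
After 6 (read(6)): returned '20Y0T7', offset=19
After 7 (read(2)): returned 'XR', offset=21
After 8 (read(6)): returned 'M', offset=22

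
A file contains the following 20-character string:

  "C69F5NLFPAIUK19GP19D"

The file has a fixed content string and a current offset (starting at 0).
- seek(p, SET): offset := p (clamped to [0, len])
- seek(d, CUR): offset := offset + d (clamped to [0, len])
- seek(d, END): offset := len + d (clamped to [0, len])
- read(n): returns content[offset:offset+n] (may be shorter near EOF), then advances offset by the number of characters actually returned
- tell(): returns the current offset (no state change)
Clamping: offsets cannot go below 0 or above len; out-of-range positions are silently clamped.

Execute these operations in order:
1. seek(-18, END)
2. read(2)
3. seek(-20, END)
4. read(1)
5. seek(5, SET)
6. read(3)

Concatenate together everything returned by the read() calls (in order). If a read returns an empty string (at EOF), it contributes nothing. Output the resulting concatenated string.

After 1 (seek(-18, END)): offset=2
After 2 (read(2)): returned '9F', offset=4
After 3 (seek(-20, END)): offset=0
After 4 (read(1)): returned 'C', offset=1
After 5 (seek(5, SET)): offset=5
After 6 (read(3)): returned 'NLF', offset=8

Answer: 9FCNLF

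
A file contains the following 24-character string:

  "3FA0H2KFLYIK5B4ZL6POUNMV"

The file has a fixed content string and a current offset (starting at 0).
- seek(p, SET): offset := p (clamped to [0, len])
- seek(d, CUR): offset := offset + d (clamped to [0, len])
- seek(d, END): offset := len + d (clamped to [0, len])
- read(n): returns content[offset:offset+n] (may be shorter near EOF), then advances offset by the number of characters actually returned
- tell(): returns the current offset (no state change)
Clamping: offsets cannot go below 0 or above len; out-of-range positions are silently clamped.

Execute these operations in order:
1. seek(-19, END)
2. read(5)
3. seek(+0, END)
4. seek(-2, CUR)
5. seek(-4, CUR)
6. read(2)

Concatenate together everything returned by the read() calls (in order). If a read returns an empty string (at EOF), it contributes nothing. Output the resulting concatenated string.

After 1 (seek(-19, END)): offset=5
After 2 (read(5)): returned '2KFLY', offset=10
After 3 (seek(+0, END)): offset=24
After 4 (seek(-2, CUR)): offset=22
After 5 (seek(-4, CUR)): offset=18
After 6 (read(2)): returned 'PO', offset=20

Answer: 2KFLYPO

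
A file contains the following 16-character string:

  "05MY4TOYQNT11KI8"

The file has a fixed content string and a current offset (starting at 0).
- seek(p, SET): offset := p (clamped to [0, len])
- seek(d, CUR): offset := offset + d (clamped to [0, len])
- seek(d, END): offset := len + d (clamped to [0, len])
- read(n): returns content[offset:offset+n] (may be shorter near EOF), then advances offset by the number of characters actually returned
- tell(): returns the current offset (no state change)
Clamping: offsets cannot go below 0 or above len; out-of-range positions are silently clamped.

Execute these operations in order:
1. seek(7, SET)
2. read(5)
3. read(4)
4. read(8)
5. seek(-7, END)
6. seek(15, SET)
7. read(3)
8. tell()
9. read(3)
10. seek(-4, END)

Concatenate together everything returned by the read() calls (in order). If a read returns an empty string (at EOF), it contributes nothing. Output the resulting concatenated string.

Answer: YQNT11KI88

Derivation:
After 1 (seek(7, SET)): offset=7
After 2 (read(5)): returned 'YQNT1', offset=12
After 3 (read(4)): returned '1KI8', offset=16
After 4 (read(8)): returned '', offset=16
After 5 (seek(-7, END)): offset=9
After 6 (seek(15, SET)): offset=15
After 7 (read(3)): returned '8', offset=16
After 8 (tell()): offset=16
After 9 (read(3)): returned '', offset=16
After 10 (seek(-4, END)): offset=12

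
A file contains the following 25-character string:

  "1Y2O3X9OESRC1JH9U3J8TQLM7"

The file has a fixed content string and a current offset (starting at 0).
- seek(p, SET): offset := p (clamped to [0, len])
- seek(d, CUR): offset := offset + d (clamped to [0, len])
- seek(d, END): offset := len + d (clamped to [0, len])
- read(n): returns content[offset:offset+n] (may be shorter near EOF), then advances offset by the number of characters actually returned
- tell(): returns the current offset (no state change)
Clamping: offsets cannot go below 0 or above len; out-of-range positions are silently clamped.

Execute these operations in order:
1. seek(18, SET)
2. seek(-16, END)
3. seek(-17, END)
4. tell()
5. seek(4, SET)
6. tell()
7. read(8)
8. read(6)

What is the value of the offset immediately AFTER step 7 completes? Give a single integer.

Answer: 12

Derivation:
After 1 (seek(18, SET)): offset=18
After 2 (seek(-16, END)): offset=9
After 3 (seek(-17, END)): offset=8
After 4 (tell()): offset=8
After 5 (seek(4, SET)): offset=4
After 6 (tell()): offset=4
After 7 (read(8)): returned '3X9OESRC', offset=12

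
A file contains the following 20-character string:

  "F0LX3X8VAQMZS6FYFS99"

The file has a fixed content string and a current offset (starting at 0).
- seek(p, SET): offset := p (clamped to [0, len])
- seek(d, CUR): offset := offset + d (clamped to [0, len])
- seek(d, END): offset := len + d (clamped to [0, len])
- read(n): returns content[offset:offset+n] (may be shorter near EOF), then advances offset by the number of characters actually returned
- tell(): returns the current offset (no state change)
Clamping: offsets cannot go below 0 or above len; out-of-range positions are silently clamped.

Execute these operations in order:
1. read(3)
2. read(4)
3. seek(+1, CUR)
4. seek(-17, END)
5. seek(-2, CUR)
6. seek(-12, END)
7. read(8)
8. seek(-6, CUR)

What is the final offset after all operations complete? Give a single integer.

After 1 (read(3)): returned 'F0L', offset=3
After 2 (read(4)): returned 'X3X8', offset=7
After 3 (seek(+1, CUR)): offset=8
After 4 (seek(-17, END)): offset=3
After 5 (seek(-2, CUR)): offset=1
After 6 (seek(-12, END)): offset=8
After 7 (read(8)): returned 'AQMZS6FY', offset=16
After 8 (seek(-6, CUR)): offset=10

Answer: 10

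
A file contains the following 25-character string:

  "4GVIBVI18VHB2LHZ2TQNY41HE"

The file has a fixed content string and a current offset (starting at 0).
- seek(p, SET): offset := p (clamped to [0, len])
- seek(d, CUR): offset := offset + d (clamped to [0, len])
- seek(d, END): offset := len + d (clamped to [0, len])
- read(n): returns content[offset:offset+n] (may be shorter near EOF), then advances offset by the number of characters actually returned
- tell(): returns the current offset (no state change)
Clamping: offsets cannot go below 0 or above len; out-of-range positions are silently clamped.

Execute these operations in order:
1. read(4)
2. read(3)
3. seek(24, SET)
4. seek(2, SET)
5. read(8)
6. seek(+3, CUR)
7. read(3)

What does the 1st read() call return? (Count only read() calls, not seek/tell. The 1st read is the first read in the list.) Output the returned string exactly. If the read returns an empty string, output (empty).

After 1 (read(4)): returned '4GVI', offset=4
After 2 (read(3)): returned 'BVI', offset=7
After 3 (seek(24, SET)): offset=24
After 4 (seek(2, SET)): offset=2
After 5 (read(8)): returned 'VIBVI18V', offset=10
After 6 (seek(+3, CUR)): offset=13
After 7 (read(3)): returned 'LHZ', offset=16

Answer: 4GVI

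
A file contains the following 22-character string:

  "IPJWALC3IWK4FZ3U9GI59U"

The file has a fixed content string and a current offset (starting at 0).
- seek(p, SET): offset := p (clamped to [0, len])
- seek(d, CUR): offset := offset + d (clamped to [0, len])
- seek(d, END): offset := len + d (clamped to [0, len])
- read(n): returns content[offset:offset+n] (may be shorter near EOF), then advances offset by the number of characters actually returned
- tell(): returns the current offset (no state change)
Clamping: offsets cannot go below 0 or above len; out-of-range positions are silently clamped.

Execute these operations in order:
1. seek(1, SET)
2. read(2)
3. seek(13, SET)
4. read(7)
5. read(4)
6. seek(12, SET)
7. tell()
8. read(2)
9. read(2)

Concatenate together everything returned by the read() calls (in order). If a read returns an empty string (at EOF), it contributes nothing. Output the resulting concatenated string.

Answer: PJZ3U9GI59UFZ3U

Derivation:
After 1 (seek(1, SET)): offset=1
After 2 (read(2)): returned 'PJ', offset=3
After 3 (seek(13, SET)): offset=13
After 4 (read(7)): returned 'Z3U9GI5', offset=20
After 5 (read(4)): returned '9U', offset=22
After 6 (seek(12, SET)): offset=12
After 7 (tell()): offset=12
After 8 (read(2)): returned 'FZ', offset=14
After 9 (read(2)): returned '3U', offset=16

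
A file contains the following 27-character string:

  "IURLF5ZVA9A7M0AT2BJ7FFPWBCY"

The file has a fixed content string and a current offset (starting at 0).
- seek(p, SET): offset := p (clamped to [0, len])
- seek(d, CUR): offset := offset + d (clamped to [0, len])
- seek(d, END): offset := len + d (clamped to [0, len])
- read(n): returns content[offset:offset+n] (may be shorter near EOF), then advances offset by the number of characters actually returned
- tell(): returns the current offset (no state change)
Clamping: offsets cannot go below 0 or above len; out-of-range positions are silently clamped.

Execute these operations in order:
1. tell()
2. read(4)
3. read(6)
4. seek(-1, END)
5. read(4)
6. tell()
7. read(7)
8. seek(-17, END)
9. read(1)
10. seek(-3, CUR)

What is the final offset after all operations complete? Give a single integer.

After 1 (tell()): offset=0
After 2 (read(4)): returned 'IURL', offset=4
After 3 (read(6)): returned 'F5ZVA9', offset=10
After 4 (seek(-1, END)): offset=26
After 5 (read(4)): returned 'Y', offset=27
After 6 (tell()): offset=27
After 7 (read(7)): returned '', offset=27
After 8 (seek(-17, END)): offset=10
After 9 (read(1)): returned 'A', offset=11
After 10 (seek(-3, CUR)): offset=8

Answer: 8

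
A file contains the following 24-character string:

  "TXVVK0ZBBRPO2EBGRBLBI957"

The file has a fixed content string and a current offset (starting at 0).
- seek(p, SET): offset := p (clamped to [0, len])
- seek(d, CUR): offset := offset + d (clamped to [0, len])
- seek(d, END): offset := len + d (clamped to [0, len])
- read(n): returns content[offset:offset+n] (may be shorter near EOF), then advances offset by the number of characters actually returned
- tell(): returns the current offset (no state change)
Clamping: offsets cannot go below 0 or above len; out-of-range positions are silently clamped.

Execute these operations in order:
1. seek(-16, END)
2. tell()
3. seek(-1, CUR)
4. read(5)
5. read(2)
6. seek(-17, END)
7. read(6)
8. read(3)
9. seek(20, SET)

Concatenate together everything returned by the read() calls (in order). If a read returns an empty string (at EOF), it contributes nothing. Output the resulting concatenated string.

Answer: BBRPO2EBBRPO2EBG

Derivation:
After 1 (seek(-16, END)): offset=8
After 2 (tell()): offset=8
After 3 (seek(-1, CUR)): offset=7
After 4 (read(5)): returned 'BBRPO', offset=12
After 5 (read(2)): returned '2E', offset=14
After 6 (seek(-17, END)): offset=7
After 7 (read(6)): returned 'BBRPO2', offset=13
After 8 (read(3)): returned 'EBG', offset=16
After 9 (seek(20, SET)): offset=20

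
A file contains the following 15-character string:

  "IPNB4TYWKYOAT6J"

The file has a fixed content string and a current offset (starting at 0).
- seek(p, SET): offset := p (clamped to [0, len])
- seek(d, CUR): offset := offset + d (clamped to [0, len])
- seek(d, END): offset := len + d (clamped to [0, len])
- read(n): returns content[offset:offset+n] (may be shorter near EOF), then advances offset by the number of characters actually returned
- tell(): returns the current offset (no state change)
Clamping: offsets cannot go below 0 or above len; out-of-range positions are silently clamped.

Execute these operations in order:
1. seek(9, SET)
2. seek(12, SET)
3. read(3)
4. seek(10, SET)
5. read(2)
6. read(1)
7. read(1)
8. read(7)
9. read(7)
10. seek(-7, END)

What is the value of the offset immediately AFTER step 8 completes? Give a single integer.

After 1 (seek(9, SET)): offset=9
After 2 (seek(12, SET)): offset=12
After 3 (read(3)): returned 'T6J', offset=15
After 4 (seek(10, SET)): offset=10
After 5 (read(2)): returned 'OA', offset=12
After 6 (read(1)): returned 'T', offset=13
After 7 (read(1)): returned '6', offset=14
After 8 (read(7)): returned 'J', offset=15

Answer: 15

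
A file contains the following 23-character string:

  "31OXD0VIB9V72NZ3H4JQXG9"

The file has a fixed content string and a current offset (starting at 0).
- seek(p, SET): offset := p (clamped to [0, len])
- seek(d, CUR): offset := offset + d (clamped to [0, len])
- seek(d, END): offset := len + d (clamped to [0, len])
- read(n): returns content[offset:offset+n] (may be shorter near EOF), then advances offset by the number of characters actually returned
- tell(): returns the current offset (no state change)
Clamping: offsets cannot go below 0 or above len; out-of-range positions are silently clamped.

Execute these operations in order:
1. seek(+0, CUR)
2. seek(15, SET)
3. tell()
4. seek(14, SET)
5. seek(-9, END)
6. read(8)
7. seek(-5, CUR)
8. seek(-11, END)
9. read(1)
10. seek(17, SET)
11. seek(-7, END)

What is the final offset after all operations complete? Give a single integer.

After 1 (seek(+0, CUR)): offset=0
After 2 (seek(15, SET)): offset=15
After 3 (tell()): offset=15
After 4 (seek(14, SET)): offset=14
After 5 (seek(-9, END)): offset=14
After 6 (read(8)): returned 'Z3H4JQXG', offset=22
After 7 (seek(-5, CUR)): offset=17
After 8 (seek(-11, END)): offset=12
After 9 (read(1)): returned '2', offset=13
After 10 (seek(17, SET)): offset=17
After 11 (seek(-7, END)): offset=16

Answer: 16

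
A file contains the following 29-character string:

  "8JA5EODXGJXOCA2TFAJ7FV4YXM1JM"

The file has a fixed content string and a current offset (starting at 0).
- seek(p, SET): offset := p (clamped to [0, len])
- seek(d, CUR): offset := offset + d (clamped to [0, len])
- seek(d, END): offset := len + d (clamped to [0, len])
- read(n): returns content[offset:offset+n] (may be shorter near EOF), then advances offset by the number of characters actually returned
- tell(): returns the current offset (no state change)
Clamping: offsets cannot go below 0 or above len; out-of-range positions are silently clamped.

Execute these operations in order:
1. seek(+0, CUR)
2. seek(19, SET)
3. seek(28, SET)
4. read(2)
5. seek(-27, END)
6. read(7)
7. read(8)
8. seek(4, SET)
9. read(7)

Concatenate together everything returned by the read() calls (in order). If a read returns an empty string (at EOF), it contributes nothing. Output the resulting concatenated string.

Answer: MA5EODXGJXOCA2TFEODXGJX

Derivation:
After 1 (seek(+0, CUR)): offset=0
After 2 (seek(19, SET)): offset=19
After 3 (seek(28, SET)): offset=28
After 4 (read(2)): returned 'M', offset=29
After 5 (seek(-27, END)): offset=2
After 6 (read(7)): returned 'A5EODXG', offset=9
After 7 (read(8)): returned 'JXOCA2TF', offset=17
After 8 (seek(4, SET)): offset=4
After 9 (read(7)): returned 'EODXGJX', offset=11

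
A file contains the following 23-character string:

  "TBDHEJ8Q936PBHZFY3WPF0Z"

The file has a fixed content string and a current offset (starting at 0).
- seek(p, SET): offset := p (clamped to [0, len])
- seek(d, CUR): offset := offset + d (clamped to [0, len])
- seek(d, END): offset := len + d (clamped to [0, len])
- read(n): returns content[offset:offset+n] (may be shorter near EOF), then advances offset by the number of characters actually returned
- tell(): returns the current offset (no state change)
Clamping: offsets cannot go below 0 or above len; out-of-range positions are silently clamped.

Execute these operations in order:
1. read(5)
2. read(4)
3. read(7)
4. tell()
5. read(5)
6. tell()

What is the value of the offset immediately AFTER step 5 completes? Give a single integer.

Answer: 21

Derivation:
After 1 (read(5)): returned 'TBDHE', offset=5
After 2 (read(4)): returned 'J8Q9', offset=9
After 3 (read(7)): returned '36PBHZF', offset=16
After 4 (tell()): offset=16
After 5 (read(5)): returned 'Y3WPF', offset=21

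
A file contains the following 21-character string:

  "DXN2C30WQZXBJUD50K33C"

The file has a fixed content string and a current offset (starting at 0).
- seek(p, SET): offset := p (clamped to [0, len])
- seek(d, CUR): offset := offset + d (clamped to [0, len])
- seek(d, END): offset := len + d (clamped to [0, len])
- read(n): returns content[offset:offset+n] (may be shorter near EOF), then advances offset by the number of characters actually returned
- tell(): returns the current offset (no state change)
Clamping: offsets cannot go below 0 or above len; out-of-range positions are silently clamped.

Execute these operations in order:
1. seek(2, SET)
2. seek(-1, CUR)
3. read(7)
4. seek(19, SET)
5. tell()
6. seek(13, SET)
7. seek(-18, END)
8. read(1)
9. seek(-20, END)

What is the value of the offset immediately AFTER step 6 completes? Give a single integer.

After 1 (seek(2, SET)): offset=2
After 2 (seek(-1, CUR)): offset=1
After 3 (read(7)): returned 'XN2C30W', offset=8
After 4 (seek(19, SET)): offset=19
After 5 (tell()): offset=19
After 6 (seek(13, SET)): offset=13

Answer: 13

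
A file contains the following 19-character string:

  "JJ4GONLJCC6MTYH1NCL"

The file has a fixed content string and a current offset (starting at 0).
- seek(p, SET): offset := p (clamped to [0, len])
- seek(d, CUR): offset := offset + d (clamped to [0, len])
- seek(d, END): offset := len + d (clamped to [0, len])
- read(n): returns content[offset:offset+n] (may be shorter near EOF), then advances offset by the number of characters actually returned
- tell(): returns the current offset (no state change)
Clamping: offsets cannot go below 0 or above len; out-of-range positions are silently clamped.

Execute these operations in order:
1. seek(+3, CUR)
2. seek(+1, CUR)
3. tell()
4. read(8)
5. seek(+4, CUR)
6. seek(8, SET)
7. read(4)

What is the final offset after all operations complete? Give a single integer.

Answer: 12

Derivation:
After 1 (seek(+3, CUR)): offset=3
After 2 (seek(+1, CUR)): offset=4
After 3 (tell()): offset=4
After 4 (read(8)): returned 'ONLJCC6M', offset=12
After 5 (seek(+4, CUR)): offset=16
After 6 (seek(8, SET)): offset=8
After 7 (read(4)): returned 'CC6M', offset=12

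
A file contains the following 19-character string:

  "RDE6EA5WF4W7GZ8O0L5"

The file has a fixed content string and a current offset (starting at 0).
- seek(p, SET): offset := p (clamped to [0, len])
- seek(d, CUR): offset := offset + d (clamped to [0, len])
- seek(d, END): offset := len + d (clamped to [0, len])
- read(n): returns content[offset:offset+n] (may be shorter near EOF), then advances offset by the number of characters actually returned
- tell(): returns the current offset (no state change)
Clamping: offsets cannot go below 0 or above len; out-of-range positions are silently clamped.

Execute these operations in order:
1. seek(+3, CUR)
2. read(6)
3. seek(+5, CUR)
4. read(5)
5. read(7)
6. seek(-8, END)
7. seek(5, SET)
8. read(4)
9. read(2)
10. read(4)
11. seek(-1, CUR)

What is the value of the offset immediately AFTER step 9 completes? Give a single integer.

After 1 (seek(+3, CUR)): offset=3
After 2 (read(6)): returned '6EA5WF', offset=9
After 3 (seek(+5, CUR)): offset=14
After 4 (read(5)): returned '8O0L5', offset=19
After 5 (read(7)): returned '', offset=19
After 6 (seek(-8, END)): offset=11
After 7 (seek(5, SET)): offset=5
After 8 (read(4)): returned 'A5WF', offset=9
After 9 (read(2)): returned '4W', offset=11

Answer: 11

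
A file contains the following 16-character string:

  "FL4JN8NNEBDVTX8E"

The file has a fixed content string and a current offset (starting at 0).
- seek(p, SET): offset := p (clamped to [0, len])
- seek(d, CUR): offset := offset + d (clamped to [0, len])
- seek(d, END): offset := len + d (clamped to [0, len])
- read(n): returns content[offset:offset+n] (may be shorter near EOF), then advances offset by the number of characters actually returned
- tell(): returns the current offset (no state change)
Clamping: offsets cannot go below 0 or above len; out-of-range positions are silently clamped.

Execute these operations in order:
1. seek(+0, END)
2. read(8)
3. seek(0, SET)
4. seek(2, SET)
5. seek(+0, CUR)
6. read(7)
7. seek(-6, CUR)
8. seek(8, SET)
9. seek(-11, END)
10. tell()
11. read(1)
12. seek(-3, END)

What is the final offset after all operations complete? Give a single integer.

After 1 (seek(+0, END)): offset=16
After 2 (read(8)): returned '', offset=16
After 3 (seek(0, SET)): offset=0
After 4 (seek(2, SET)): offset=2
After 5 (seek(+0, CUR)): offset=2
After 6 (read(7)): returned '4JN8NNE', offset=9
After 7 (seek(-6, CUR)): offset=3
After 8 (seek(8, SET)): offset=8
After 9 (seek(-11, END)): offset=5
After 10 (tell()): offset=5
After 11 (read(1)): returned '8', offset=6
After 12 (seek(-3, END)): offset=13

Answer: 13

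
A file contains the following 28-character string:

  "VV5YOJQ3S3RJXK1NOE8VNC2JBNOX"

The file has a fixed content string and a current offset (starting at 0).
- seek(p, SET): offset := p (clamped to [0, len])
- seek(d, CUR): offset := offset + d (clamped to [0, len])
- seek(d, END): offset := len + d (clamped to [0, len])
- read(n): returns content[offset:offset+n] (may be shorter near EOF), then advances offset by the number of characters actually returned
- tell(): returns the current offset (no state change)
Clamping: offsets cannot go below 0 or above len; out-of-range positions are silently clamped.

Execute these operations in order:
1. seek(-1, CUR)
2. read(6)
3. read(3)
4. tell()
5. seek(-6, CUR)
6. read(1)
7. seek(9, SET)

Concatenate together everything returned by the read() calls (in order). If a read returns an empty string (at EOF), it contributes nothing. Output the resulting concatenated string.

Answer: VV5YOJQ3SY

Derivation:
After 1 (seek(-1, CUR)): offset=0
After 2 (read(6)): returned 'VV5YOJ', offset=6
After 3 (read(3)): returned 'Q3S', offset=9
After 4 (tell()): offset=9
After 5 (seek(-6, CUR)): offset=3
After 6 (read(1)): returned 'Y', offset=4
After 7 (seek(9, SET)): offset=9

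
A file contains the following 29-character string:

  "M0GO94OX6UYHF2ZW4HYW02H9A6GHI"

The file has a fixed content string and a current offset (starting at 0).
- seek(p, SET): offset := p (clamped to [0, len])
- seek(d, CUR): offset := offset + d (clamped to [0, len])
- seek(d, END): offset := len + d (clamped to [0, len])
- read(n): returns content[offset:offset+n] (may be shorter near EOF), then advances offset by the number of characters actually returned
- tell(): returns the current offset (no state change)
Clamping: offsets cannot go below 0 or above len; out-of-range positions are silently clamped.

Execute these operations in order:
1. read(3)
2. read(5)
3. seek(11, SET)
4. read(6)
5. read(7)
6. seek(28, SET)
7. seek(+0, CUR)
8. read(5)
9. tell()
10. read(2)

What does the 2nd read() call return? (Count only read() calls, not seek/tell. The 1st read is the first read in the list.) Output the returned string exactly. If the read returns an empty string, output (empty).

After 1 (read(3)): returned 'M0G', offset=3
After 2 (read(5)): returned 'O94OX', offset=8
After 3 (seek(11, SET)): offset=11
After 4 (read(6)): returned 'HF2ZW4', offset=17
After 5 (read(7)): returned 'HYW02H9', offset=24
After 6 (seek(28, SET)): offset=28
After 7 (seek(+0, CUR)): offset=28
After 8 (read(5)): returned 'I', offset=29
After 9 (tell()): offset=29
After 10 (read(2)): returned '', offset=29

Answer: O94OX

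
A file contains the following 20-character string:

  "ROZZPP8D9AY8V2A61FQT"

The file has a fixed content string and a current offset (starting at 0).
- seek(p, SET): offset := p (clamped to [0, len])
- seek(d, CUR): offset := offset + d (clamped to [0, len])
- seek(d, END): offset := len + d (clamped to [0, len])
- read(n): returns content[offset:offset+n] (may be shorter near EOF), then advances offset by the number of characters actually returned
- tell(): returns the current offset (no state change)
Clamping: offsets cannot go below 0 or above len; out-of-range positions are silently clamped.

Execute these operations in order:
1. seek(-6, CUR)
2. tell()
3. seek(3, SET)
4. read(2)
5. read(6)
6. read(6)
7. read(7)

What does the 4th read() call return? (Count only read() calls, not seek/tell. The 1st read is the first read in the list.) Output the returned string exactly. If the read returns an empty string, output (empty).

After 1 (seek(-6, CUR)): offset=0
After 2 (tell()): offset=0
After 3 (seek(3, SET)): offset=3
After 4 (read(2)): returned 'ZP', offset=5
After 5 (read(6)): returned 'P8D9AY', offset=11
After 6 (read(6)): returned '8V2A61', offset=17
After 7 (read(7)): returned 'FQT', offset=20

Answer: FQT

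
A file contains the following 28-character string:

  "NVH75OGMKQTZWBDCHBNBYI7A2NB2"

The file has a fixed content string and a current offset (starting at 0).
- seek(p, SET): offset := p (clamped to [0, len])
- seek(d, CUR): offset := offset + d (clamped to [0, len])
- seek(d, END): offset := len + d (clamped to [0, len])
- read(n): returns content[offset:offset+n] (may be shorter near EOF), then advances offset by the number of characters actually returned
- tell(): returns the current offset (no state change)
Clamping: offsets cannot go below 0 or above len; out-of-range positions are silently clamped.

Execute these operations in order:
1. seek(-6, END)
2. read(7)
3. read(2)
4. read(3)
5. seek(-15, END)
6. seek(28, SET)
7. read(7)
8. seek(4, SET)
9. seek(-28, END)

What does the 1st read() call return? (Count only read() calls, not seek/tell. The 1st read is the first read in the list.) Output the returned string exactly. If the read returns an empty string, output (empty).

Answer: 7A2NB2

Derivation:
After 1 (seek(-6, END)): offset=22
After 2 (read(7)): returned '7A2NB2', offset=28
After 3 (read(2)): returned '', offset=28
After 4 (read(3)): returned '', offset=28
After 5 (seek(-15, END)): offset=13
After 6 (seek(28, SET)): offset=28
After 7 (read(7)): returned '', offset=28
After 8 (seek(4, SET)): offset=4
After 9 (seek(-28, END)): offset=0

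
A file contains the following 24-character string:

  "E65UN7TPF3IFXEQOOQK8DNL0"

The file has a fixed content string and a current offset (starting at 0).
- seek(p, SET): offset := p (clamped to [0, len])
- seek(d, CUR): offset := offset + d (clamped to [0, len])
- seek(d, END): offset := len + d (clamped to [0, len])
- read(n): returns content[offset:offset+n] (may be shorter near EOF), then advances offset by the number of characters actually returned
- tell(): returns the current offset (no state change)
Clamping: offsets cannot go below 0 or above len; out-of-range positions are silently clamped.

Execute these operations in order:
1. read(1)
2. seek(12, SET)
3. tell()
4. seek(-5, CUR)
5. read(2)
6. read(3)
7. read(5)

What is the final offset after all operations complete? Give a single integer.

After 1 (read(1)): returned 'E', offset=1
After 2 (seek(12, SET)): offset=12
After 3 (tell()): offset=12
After 4 (seek(-5, CUR)): offset=7
After 5 (read(2)): returned 'PF', offset=9
After 6 (read(3)): returned '3IF', offset=12
After 7 (read(5)): returned 'XEQOO', offset=17

Answer: 17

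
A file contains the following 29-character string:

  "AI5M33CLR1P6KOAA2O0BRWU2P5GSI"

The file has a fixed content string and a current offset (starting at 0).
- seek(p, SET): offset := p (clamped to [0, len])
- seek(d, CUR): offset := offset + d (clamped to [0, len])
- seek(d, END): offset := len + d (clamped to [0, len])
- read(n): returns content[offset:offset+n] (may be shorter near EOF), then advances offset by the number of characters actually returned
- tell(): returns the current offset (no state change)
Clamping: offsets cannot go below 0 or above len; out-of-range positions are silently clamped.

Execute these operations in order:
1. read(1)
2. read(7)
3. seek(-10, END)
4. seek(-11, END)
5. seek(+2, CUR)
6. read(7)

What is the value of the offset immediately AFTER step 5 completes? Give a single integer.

After 1 (read(1)): returned 'A', offset=1
After 2 (read(7)): returned 'I5M33CL', offset=8
After 3 (seek(-10, END)): offset=19
After 4 (seek(-11, END)): offset=18
After 5 (seek(+2, CUR)): offset=20

Answer: 20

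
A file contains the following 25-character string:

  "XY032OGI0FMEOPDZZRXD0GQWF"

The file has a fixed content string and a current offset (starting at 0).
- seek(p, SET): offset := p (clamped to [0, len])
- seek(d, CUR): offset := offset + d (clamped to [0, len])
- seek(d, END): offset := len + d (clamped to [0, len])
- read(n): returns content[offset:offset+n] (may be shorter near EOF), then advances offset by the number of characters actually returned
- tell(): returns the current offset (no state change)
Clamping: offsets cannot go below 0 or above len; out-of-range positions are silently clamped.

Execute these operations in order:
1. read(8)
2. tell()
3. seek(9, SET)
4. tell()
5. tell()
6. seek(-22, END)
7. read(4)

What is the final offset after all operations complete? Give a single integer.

Answer: 7

Derivation:
After 1 (read(8)): returned 'XY032OGI', offset=8
After 2 (tell()): offset=8
After 3 (seek(9, SET)): offset=9
After 4 (tell()): offset=9
After 5 (tell()): offset=9
After 6 (seek(-22, END)): offset=3
After 7 (read(4)): returned '32OG', offset=7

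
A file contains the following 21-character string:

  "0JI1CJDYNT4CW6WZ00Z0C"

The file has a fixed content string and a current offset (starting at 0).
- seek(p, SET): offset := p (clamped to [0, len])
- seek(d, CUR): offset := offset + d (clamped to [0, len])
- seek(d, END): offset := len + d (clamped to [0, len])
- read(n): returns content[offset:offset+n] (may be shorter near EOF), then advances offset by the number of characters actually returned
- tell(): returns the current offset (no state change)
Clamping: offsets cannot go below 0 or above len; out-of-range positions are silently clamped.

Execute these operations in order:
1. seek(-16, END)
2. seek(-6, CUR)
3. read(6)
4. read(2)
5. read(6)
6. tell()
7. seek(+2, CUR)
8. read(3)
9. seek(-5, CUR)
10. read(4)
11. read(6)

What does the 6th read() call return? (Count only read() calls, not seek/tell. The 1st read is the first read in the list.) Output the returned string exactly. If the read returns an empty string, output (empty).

Answer: Z0C

Derivation:
After 1 (seek(-16, END)): offset=5
After 2 (seek(-6, CUR)): offset=0
After 3 (read(6)): returned '0JI1CJ', offset=6
After 4 (read(2)): returned 'DY', offset=8
After 5 (read(6)): returned 'NT4CW6', offset=14
After 6 (tell()): offset=14
After 7 (seek(+2, CUR)): offset=16
After 8 (read(3)): returned '00Z', offset=19
After 9 (seek(-5, CUR)): offset=14
After 10 (read(4)): returned 'WZ00', offset=18
After 11 (read(6)): returned 'Z0C', offset=21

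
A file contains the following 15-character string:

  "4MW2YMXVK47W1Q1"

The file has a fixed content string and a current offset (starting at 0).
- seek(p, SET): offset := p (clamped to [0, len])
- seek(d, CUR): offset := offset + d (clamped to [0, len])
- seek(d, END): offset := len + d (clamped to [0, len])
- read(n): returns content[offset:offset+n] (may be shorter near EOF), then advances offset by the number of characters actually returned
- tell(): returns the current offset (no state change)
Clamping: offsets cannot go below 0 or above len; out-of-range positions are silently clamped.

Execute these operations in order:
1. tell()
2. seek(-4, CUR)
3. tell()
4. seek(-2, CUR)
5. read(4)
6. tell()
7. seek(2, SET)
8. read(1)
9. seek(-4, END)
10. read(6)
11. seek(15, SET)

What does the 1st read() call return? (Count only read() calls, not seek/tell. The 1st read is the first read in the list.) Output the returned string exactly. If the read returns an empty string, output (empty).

After 1 (tell()): offset=0
After 2 (seek(-4, CUR)): offset=0
After 3 (tell()): offset=0
After 4 (seek(-2, CUR)): offset=0
After 5 (read(4)): returned '4MW2', offset=4
After 6 (tell()): offset=4
After 7 (seek(2, SET)): offset=2
After 8 (read(1)): returned 'W', offset=3
After 9 (seek(-4, END)): offset=11
After 10 (read(6)): returned 'W1Q1', offset=15
After 11 (seek(15, SET)): offset=15

Answer: 4MW2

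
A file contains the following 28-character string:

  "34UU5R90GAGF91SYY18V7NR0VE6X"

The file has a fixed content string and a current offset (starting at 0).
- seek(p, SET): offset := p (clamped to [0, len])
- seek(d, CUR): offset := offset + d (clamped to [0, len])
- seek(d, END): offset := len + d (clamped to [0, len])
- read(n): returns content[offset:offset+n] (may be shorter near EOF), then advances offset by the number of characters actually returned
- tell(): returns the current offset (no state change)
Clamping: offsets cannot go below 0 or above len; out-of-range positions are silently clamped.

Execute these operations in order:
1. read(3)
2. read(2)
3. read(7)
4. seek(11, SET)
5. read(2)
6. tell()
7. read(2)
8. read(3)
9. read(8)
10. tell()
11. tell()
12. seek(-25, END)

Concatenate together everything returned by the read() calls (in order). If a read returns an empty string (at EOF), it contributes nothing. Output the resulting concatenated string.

Answer: 34UU5R90GAGFF91SYY18V7NR0VE

Derivation:
After 1 (read(3)): returned '34U', offset=3
After 2 (read(2)): returned 'U5', offset=5
After 3 (read(7)): returned 'R90GAGF', offset=12
After 4 (seek(11, SET)): offset=11
After 5 (read(2)): returned 'F9', offset=13
After 6 (tell()): offset=13
After 7 (read(2)): returned '1S', offset=15
After 8 (read(3)): returned 'YY1', offset=18
After 9 (read(8)): returned '8V7NR0VE', offset=26
After 10 (tell()): offset=26
After 11 (tell()): offset=26
After 12 (seek(-25, END)): offset=3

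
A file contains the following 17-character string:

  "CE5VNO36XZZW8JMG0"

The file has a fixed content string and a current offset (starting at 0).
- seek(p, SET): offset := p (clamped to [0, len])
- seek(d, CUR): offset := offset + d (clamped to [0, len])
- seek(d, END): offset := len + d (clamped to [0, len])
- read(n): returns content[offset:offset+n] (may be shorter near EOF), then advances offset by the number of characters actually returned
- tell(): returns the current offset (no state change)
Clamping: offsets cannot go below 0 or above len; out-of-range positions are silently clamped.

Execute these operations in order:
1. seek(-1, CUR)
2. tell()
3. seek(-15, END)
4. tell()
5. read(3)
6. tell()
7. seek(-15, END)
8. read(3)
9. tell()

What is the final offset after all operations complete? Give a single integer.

After 1 (seek(-1, CUR)): offset=0
After 2 (tell()): offset=0
After 3 (seek(-15, END)): offset=2
After 4 (tell()): offset=2
After 5 (read(3)): returned '5VN', offset=5
After 6 (tell()): offset=5
After 7 (seek(-15, END)): offset=2
After 8 (read(3)): returned '5VN', offset=5
After 9 (tell()): offset=5

Answer: 5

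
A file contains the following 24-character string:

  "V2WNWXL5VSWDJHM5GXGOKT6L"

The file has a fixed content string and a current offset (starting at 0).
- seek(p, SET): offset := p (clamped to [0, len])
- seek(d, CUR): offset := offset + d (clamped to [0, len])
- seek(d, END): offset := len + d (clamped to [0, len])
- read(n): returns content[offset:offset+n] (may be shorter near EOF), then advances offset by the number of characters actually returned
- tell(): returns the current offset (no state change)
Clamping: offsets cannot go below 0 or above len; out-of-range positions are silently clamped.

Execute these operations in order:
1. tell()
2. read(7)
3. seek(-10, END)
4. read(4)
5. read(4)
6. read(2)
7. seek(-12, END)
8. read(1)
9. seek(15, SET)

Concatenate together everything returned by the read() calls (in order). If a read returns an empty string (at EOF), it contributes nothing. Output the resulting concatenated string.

Answer: V2WNWXLM5GXGOKT6LJ

Derivation:
After 1 (tell()): offset=0
After 2 (read(7)): returned 'V2WNWXL', offset=7
After 3 (seek(-10, END)): offset=14
After 4 (read(4)): returned 'M5GX', offset=18
After 5 (read(4)): returned 'GOKT', offset=22
After 6 (read(2)): returned '6L', offset=24
After 7 (seek(-12, END)): offset=12
After 8 (read(1)): returned 'J', offset=13
After 9 (seek(15, SET)): offset=15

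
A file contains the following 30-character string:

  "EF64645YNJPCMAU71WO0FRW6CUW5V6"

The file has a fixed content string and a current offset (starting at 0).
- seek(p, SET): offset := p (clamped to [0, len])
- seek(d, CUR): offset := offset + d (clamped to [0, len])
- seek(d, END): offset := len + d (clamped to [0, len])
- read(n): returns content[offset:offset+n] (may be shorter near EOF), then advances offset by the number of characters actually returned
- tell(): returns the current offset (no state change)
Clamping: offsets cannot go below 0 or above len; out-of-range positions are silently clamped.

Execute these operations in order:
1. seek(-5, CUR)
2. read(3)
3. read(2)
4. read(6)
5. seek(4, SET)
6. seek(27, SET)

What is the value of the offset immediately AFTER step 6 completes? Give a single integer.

After 1 (seek(-5, CUR)): offset=0
After 2 (read(3)): returned 'EF6', offset=3
After 3 (read(2)): returned '46', offset=5
After 4 (read(6)): returned '45YNJP', offset=11
After 5 (seek(4, SET)): offset=4
After 6 (seek(27, SET)): offset=27

Answer: 27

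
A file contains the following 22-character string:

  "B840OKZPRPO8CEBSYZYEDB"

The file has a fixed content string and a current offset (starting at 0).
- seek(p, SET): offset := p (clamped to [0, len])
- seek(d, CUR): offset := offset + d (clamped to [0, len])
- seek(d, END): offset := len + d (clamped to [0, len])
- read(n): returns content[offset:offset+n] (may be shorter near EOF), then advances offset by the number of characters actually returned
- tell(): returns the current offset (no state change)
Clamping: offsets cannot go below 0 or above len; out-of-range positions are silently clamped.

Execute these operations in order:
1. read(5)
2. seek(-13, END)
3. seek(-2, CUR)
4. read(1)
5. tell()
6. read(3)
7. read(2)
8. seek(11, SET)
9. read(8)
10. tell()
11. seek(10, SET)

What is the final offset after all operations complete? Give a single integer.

After 1 (read(5)): returned 'B840O', offset=5
After 2 (seek(-13, END)): offset=9
After 3 (seek(-2, CUR)): offset=7
After 4 (read(1)): returned 'P', offset=8
After 5 (tell()): offset=8
After 6 (read(3)): returned 'RPO', offset=11
After 7 (read(2)): returned '8C', offset=13
After 8 (seek(11, SET)): offset=11
After 9 (read(8)): returned '8CEBSYZY', offset=19
After 10 (tell()): offset=19
After 11 (seek(10, SET)): offset=10

Answer: 10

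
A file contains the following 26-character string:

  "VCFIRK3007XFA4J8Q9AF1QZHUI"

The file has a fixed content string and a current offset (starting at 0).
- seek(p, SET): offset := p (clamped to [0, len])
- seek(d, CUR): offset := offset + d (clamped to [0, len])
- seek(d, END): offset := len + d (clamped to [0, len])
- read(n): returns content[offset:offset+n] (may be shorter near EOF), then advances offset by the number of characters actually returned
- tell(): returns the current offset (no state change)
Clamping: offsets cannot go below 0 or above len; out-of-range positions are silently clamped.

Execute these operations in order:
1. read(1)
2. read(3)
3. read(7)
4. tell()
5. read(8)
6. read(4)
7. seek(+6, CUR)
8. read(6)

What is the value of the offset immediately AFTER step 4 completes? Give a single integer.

After 1 (read(1)): returned 'V', offset=1
After 2 (read(3)): returned 'CFI', offset=4
After 3 (read(7)): returned 'RK3007X', offset=11
After 4 (tell()): offset=11

Answer: 11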